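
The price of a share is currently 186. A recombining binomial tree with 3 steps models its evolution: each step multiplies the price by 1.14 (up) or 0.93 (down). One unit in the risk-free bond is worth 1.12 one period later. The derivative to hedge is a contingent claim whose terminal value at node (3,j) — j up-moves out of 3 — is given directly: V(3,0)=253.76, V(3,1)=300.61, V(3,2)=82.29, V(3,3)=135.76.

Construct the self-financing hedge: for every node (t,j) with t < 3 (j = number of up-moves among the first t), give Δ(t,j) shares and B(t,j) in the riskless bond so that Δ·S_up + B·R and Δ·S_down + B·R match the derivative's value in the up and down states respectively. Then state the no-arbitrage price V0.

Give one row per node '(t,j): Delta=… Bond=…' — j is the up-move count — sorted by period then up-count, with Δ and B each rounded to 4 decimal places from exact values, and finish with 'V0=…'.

Since d<R<u, set p* = (R−d)/(u−d) = 0.9048; price each node as the discounted p*-expectation of its children.
Terminal values V(3,·): V(3,0)=253.7600, V(3,1)=300.6100, V(3,2)=82.2900, V(3,3)=135.7600
(2,0): S=160.8714. Δ = (V_up−V_dn)/(S_up−S_dn) = (300.6100−253.7600)/(183.3934−149.6104) = 1.3868. V = [p*·300.6100 + (1−p*)·253.7600]/1.12 = 264.4179. B = V − Δ·S = 41.3227.
(2,1): S=197.1972. Δ = (V_up−V_dn)/(S_up−S_dn) = (82.2900−300.6100)/(224.8048−183.3934) = -5.2720. V = [p*·82.2900 + (1−p*)·300.6100]/1.12 = 92.0378. B = V − Δ·S = 1131.6569.
(2,2): S=241.7256. Δ = (V_up−V_dn)/(S_up−S_dn) = (135.7600−82.2900)/(275.5672−224.8048) = 1.0533. V = [p*·135.7600 + (1−p*)·82.2900]/1.12 = 116.6675. B = V − Δ·S = -137.9515.
(1,0): S=172.9800. Δ = (V_up−V_dn)/(S_up−S_dn) = (92.0378−264.4179)/(197.1972−160.8714) = -4.7454. V = [p*·92.0378 + (1−p*)·264.4179]/1.12 = 96.8348. B = V − Δ·S = 917.6924.
(1,1): S=212.0400. Δ = (V_up−V_dn)/(S_up−S_dn) = (116.6675−92.0378)/(241.7256−197.1972) = 0.5531. V = [p*·116.6675 + (1−p*)·92.0378]/1.12 = 102.0731. B = V − Δ·S = -15.2111.
(0,0): S=186.0000. Δ = (V_up−V_dn)/(S_up−S_dn) = (102.0731−96.8348)/(212.0400−172.9800) = 0.1341. V = [p*·102.0731 + (1−p*)·96.8348]/1.12 = 90.6912. B = V − Δ·S = 65.7472.
The time-0 hedge costs 90.6912, which is the no-arbitrage price.

(0,0): Delta=0.1341 Bond=65.7472
(1,0): Delta=-4.7454 Bond=917.6924
(1,1): Delta=0.5531 Bond=-15.2111
(2,0): Delta=1.3868 Bond=41.3227
(2,1): Delta=-5.2720 Bond=1131.6569
(2,2): Delta=1.0533 Bond=-137.9515
V0=90.6912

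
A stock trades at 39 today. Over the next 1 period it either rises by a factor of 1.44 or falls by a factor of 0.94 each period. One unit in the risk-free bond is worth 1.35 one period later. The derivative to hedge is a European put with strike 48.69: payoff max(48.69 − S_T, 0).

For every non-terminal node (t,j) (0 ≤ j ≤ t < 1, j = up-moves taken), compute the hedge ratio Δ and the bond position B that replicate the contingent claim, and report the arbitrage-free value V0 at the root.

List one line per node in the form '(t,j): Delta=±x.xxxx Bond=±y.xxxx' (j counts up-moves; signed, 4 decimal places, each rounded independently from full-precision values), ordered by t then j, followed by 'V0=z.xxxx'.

(0,0): Delta=-0.6169 Bond=25.6640
V0=1.6040

Since d<R<u, set p* = (R−d)/(u−d) = 0.8200; price each node as the discounted p*-expectation of its children.
Terminal payoffs: V(1,0)=12.0300, V(1,1)=0.0000
(0,0): S=39.0000. Δ = (V_up−V_dn)/(S_up−S_dn) = (0.0000−12.0300)/(56.1600−36.6600) = -0.6169. V = [p*·0.0000 + (1−p*)·12.0300]/1.35 = 1.6040. B = V − Δ·S = 25.6640.
Root portfolio cost Δ·39+B reproduces V0=1.6040.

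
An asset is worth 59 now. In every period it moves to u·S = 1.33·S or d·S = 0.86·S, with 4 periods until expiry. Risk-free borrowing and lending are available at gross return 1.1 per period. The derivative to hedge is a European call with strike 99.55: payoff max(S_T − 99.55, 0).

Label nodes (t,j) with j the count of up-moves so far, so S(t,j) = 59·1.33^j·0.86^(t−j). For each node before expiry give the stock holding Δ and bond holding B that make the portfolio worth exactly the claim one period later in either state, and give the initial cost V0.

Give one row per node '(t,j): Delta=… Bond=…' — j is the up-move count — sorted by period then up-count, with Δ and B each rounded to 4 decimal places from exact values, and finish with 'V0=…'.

(0,0): Delta=0.4409 Bond=-18.5370
(1,0): Delta=0.1791 Bond=-7.1058
(1,1): Delta=0.6032 Bond=-33.1220
(2,0): Delta=0.0000 Bond=0.0000
(2,1): Delta=0.2901 Bond=-15.3071
(2,2): Delta=0.7972 Bond=-56.6809
(3,0): Delta=0.0000 Bond=0.0000
(3,1): Delta=0.0000 Bond=0.0000
(3,2): Delta=0.4699 Bond=-32.9741
(3,3): Delta=1.0000 Bond=-90.5000
V0=7.4789

Since d<R<u, set p* = (R−d)/(u−d) = 0.5106; price each node as the discounted p*-expectation of its children.
Terminal payoffs: V(4,0)=0.0000, V(4,1)=0.0000, V(4,2)=0.0000, V(4,3)=19.8228, V(4,4)=85.0614
  t=3,j=0: stock 37.5273 → up 49.9113 (V=0.0000), down 32.2735 (V=0.0000). Price 0.0000; hedge Δ=0.0000, bond B=0.0000.
  t=3,j=1: stock 58.0364 → up 77.1884 (V=0.0000), down 49.9113 (V=0.0000). Price 0.0000; hedge Δ=0.0000, bond B=0.0000.
  t=3,j=2: stock 89.7540 → up 119.3728 (V=19.8228), down 77.1884 (V=0.0000). Price 9.2021; hedge Δ=0.4699, bond B=-32.9741.
  t=3,j=3: stock 138.8056 → up 184.6114 (V=85.0614), down 119.3728 (V=19.8228). Price 48.3056; hedge Δ=1.0000, bond B=-90.5000.
  t=2,j=0: stock 43.6364 → up 58.0364 (V=0.0000), down 37.5273 (V=0.0000). Price 0.0000; hedge Δ=0.0000, bond B=0.0000.
  t=2,j=1: stock 67.4842 → up 89.7540 (V=9.2021), down 58.0364 (V=0.0000). Price 4.2718; hedge Δ=0.2901, bond B=-15.3071.
  t=2,j=2: stock 104.3651 → up 138.8056 (V=48.3056), down 89.7540 (V=9.2021). Price 26.5180; hedge Δ=0.7972, bond B=-56.6809.
  t=1,j=0: stock 50.7400 → up 67.4842 (V=4.2718), down 43.6364 (V=0.0000). Price 1.9830; hedge Δ=0.1791, bond B=-7.1058.
  t=1,j=1: stock 78.4700 → up 104.3651 (V=26.5180), down 67.4842 (V=4.2718). Price 14.2105; hedge Δ=0.6032, bond B=-33.1220.
  t=0,j=0: stock 59.0000 → up 78.4700 (V=14.2105), down 50.7400 (V=1.9830). Price 7.4789; hedge Δ=0.4409, bond B=-18.5370.
The time-0 hedge costs 7.4789, which is the no-arbitrage price.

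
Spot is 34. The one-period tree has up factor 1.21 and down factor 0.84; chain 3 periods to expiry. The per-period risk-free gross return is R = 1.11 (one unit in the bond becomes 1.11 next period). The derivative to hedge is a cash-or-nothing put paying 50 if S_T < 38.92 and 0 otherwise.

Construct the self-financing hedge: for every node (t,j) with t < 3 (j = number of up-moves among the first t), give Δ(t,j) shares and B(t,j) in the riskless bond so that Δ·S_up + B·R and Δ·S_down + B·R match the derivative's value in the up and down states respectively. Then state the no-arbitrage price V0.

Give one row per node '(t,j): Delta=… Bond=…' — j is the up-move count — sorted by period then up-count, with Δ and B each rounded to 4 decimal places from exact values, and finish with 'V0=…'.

No-arbitrage ⇒ martingale measure with p* = (R−d)/(u−d) = 0.7297.
Payoff layer (t=3): V(3,0)=50.0000, V(3,1)=50.0000, V(3,2)=0.0000, V(3,3)=0.0000
Node (2,0) S=23.9904: V=(p*·50.0000+(1−p*)·50.0000)/1.11=45.0450; Δ=(50.0000−50.0000)/(29.0284−20.1519)=0.0000; B=V−Δ·S=45.0450
Node (2,1) S=34.5576: V=(p*·0.0000+(1−p*)·50.0000)/1.11=12.1743; Δ=(0.0000−50.0000)/(41.8147−29.0284)=-3.9104; B=V−Δ·S=147.3095
Node (2,2) S=49.7794: V=(p*·0.0000+(1−p*)·0.0000)/1.11=0.0000; Δ=(0.0000−0.0000)/(60.2331−41.8147)=0.0000; B=V−Δ·S=0.0000
Node (1,0) S=28.5600: V=(p*·12.1743+(1−p*)·45.0450)/1.11=18.9715; Δ=(12.1743−45.0450)/(34.5576−23.9904)=-3.1106; B=V−Δ·S=107.8112
Node (1,1) S=41.1400: V=(p*·0.0000+(1−p*)·12.1743)/1.11=2.9643; Δ=(0.0000−12.1743)/(49.7794−34.5576)=-0.7998; B=V−Δ·S=35.8679
Node (0,0) S=34.0000: V=(p*·2.9643+(1−p*)·18.9715)/1.11=6.5681; Δ=(2.9643−18.9715)/(41.1400−28.5600)=-1.2724; B=V−Δ·S=49.8307
Each (Δ,B) replicates both successor values, so the strategy is self-financing and V0 is arbitrage-free.

(0,0): Delta=-1.2724 Bond=49.8307
(1,0): Delta=-3.1106 Bond=107.8112
(1,1): Delta=-0.7998 Bond=35.8679
(2,0): Delta=0.0000 Bond=45.0450
(2,1): Delta=-3.9104 Bond=147.3095
(2,2): Delta=0.0000 Bond=0.0000
V0=6.5681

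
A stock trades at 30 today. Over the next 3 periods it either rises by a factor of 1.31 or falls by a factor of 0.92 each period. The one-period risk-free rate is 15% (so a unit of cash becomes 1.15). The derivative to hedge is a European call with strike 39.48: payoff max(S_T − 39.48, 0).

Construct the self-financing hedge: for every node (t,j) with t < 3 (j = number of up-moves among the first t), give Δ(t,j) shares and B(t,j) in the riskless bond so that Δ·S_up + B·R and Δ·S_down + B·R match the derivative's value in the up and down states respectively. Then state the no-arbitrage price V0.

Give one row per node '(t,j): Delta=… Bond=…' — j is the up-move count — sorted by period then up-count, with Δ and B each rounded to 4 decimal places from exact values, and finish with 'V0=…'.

The replicating-portfolio and risk-neutral prices coincide; use p* = (1.15−0.92)/(1.31−0.92) = 0.5897 for the latter.
Payoff layer (t=3): V(3,0)=0.0000, V(3,1)=0.0000, V(3,2)=7.8844, V(3,3)=27.9627
  t=2,j=0: stock 25.3920 → up 33.2635 (V=0.0000), down 23.3606 (V=0.0000). Price 0.0000; hedge Δ=0.0000, bond B=0.0000.
  t=2,j=1: stock 36.1560 → up 47.3644 (V=7.8844), down 33.2635 (V=0.0000). Price 4.0433; hedge Δ=0.5591, bond B=-16.1730.
  t=2,j=2: stock 51.4830 → up 67.4427 (V=27.9627), down 47.3644 (V=7.8844). Price 17.1526; hedge Δ=1.0000, bond B=-34.3304.
  t=1,j=0: stock 27.6000 → up 36.1560 (V=4.0433), down 25.3920 (V=0.0000). Price 2.0735; hedge Δ=0.3756, bond B=-8.2939.
  t=1,j=1: stock 39.3000 → up 51.4830 (V=17.1526), down 36.1560 (V=4.0433). Price 10.2386; hedge Δ=0.8553, bond B=-23.3750.
  t=0,j=0: stock 30.0000 → up 39.3000 (V=10.2386), down 27.6000 (V=2.0735). Price 5.9903; hedge Δ=0.6979, bond B=-14.9460.
Root portfolio cost Δ·30+B reproduces V0=5.9903.

(0,0): Delta=0.6979 Bond=-14.9460
(1,0): Delta=0.3756 Bond=-8.2939
(1,1): Delta=0.8553 Bond=-23.3750
(2,0): Delta=0.0000 Bond=0.0000
(2,1): Delta=0.5591 Bond=-16.1730
(2,2): Delta=1.0000 Bond=-34.3304
V0=5.9903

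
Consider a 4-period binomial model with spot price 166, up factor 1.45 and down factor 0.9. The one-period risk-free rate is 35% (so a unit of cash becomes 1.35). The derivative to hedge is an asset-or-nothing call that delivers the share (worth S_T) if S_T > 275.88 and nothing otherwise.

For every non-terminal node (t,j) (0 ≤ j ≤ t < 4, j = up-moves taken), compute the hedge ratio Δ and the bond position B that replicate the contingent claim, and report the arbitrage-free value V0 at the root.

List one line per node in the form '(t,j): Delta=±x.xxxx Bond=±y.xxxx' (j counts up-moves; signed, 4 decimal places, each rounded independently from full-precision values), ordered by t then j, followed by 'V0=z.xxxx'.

(0,0): Delta=1.0616 Bond=-11.3011
(1,0): Delta=1.3339 Bond=-55.9403
(1,1): Delta=1.0240 Bond=-6.2156
(2,0): Delta=2.3168 Bond=-207.6783
(2,1): Delta=1.1983 Bond=-46.1507
(2,2): Delta=1.0000 Bond=0.0000
(3,0): Delta=0.0000 Bond=0.0000
(3,1): Delta=2.6364 Bond=-342.6693
(3,2): Delta=1.0000 Bond=0.0000
(3,3): Delta=1.0000 Bond=0.0000
V0=164.9250

Risk-neutral probability p* = (R−d)/(u−d) = (1.35−0.9)/(1.45−0.9) = 0.8182.
Terminal values V(4,·): V(4,0)=0.0000, V(4,1)=0.0000, V(4,2)=282.7022, V(4,3)=455.4646, V(4,4)=733.8040
(3,0): S=121.0140. Δ = (V_up−V_dn)/(S_up−S_dn) = (0.0000−0.0000)/(175.4703−108.9126) = 0.0000. V = [p*·0.0000 + (1−p*)·0.0000]/1.35 = 0.0000. B = V − Δ·S = 0.0000.
(3,1): S=194.9670. Δ = (V_up−V_dn)/(S_up−S_dn) = (282.7022−0.0000)/(282.7022−175.4703) = 2.6364. V = [p*·282.7022 + (1−p*)·0.0000]/1.35 = 171.3346. B = V − Δ·S = -342.6693.
(3,2): S=314.1135. Δ = (V_up−V_dn)/(S_up−S_dn) = (455.4646−282.7022)/(455.4646−282.7022) = 1.0000. V = [p*·455.4646 + (1−p*)·282.7022]/1.35 = 314.1135. B = V − Δ·S = 0.0000.
(3,3): S=506.0718. Δ = (V_up−V_dn)/(S_up−S_dn) = (733.8040−455.4646)/(733.8040−455.4646) = 1.0000. V = [p*·733.8040 + (1−p*)·455.4646]/1.35 = 506.0717. B = V − Δ·S = 0.0000.
(2,0): S=134.4600. Δ = (V_up−V_dn)/(S_up−S_dn) = (171.3346−0.0000)/(194.9670−121.0140) = 2.3168. V = [p*·171.3346 + (1−p*)·0.0000]/1.35 = 103.8392. B = V − Δ·S = -207.6783.
(2,1): S=216.6300. Δ = (V_up−V_dn)/(S_up−S_dn) = (314.1135−171.3346)/(314.1135−194.9670) = 1.1983. V = [p*·314.1135 + (1−p*)·171.3346]/1.35 = 213.4472. B = V − Δ·S = -46.1507.
(2,2): S=349.0150. Δ = (V_up−V_dn)/(S_up−S_dn) = (506.0717−314.1135)/(506.0717−314.1135) = 1.0000. V = [p*·506.0717 + (1−p*)·314.1135]/1.35 = 349.0150. B = V − Δ·S = 0.0000.
(1,0): S=149.4000. Δ = (V_up−V_dn)/(S_up−S_dn) = (213.4472−103.8392)/(216.6300−134.4600) = 1.3339. V = [p*·213.4472 + (1−p*)·103.8392]/1.35 = 143.3470. B = V − Δ·S = -55.9403.
(1,1): S=240.7000. Δ = (V_up−V_dn)/(S_up−S_dn) = (349.0150−213.4472)/(349.0150−216.6300) = 1.0240. V = [p*·349.0150 + (1−p*)·213.4472]/1.35 = 240.2713. B = V − Δ·S = -6.2156.
(0,0): S=166.0000. Δ = (V_up−V_dn)/(S_up−S_dn) = (240.2713−143.3470)/(240.7000−149.4000) = 1.0616. V = [p*·240.2713 + (1−p*)·143.3470]/1.35 = 164.9250. B = V − Δ·S = -11.3011.
Self-financing check: at every node Δ·S+B equals the discounted successor values.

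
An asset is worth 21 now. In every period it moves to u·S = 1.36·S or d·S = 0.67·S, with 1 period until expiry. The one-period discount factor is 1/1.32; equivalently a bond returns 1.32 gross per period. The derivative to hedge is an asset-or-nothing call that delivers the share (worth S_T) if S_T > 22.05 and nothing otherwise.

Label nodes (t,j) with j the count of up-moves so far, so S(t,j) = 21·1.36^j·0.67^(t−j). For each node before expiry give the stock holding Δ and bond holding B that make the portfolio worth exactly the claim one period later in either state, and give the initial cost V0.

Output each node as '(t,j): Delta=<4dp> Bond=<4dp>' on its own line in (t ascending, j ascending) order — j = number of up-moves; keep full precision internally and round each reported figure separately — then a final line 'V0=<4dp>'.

Under the risk-neutral measure, an up-move has probability p* = (R−d)/(u−d) = 0.9420 and values discount at R = 1.32.
At expiry t=1: V(1,0)=0.0000, V(1,1)=28.5600
  t=0,j=0: stock 21.0000 → up 28.5600 (V=28.5600), down 14.0700 (V=0.0000). Price 20.3821; hedge Δ=1.9710, bond B=-21.0092.
Check: Δ(0,0)·S0 + B(0,0) = 20.3821 = V0.

(0,0): Delta=1.9710 Bond=-21.0092
V0=20.3821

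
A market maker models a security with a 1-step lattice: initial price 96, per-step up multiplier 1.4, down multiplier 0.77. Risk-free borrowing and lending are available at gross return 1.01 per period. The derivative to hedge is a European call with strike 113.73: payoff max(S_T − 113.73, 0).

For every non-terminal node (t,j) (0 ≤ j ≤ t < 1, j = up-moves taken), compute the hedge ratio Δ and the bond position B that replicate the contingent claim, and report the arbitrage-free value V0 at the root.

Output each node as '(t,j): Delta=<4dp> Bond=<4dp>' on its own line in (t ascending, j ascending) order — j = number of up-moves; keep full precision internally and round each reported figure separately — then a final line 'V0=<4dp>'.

Since d<R<u, set p* = (R−d)/(u−d) = 0.3810; price each node as the discounted p*-expectation of its children.
Payoff layer (t=1): V(1,0)=0.0000, V(1,1)=20.6700
  t=0,j=0: stock 96.0000 → up 134.4000 (V=20.6700), down 73.9200 (V=0.0000). Price 7.7963; hedge Δ=0.3418, bond B=-25.0132.
The time-0 hedge costs 7.7963, which is the no-arbitrage price.

(0,0): Delta=0.3418 Bond=-25.0132
V0=7.7963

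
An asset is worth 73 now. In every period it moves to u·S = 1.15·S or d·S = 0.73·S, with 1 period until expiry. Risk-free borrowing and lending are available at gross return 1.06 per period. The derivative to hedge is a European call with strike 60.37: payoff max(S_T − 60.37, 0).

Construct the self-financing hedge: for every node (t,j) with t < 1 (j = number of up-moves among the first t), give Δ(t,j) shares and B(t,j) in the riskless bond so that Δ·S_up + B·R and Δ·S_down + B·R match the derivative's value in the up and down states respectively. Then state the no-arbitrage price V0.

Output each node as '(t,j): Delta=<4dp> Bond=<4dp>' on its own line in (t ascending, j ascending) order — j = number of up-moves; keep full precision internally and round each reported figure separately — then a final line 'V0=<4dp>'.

(0,0): Delta=0.7691 Bond=-38.6644
V0=17.4784

Under the risk-neutral measure, an up-move has probability p* = (R−d)/(u−d) = 0.7857 and values discount at R = 1.06.
Payoff layer (t=1): V(1,0)=0.0000, V(1,1)=23.5800
Node (0,0) S=73.0000: V=(p*·23.5800+(1−p*)·0.0000)/1.06=17.4784; Δ=(23.5800−0.0000)/(83.9500−53.2900)=0.7691; B=V−Δ·S=-38.6644
Check: Δ(0,0)·S0 + B(0,0) = 17.4784 = V0.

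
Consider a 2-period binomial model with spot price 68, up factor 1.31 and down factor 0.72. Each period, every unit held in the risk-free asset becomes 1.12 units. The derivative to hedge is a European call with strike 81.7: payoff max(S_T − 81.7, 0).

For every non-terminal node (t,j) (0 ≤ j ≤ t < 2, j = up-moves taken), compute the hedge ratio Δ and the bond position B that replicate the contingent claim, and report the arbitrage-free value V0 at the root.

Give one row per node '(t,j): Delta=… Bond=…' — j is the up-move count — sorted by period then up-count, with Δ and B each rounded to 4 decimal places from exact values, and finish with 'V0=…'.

Since d<R<u, set p* = (R−d)/(u−d) = 0.6780; price each node as the discounted p*-expectation of its children.
Payoff layer (t=2): V(2,0)=0.0000, V(2,1)=0.0000, V(2,2)=34.9948
(1,0): S=48.9600. Δ = (V_up−V_dn)/(S_up−S_dn) = (0.0000−0.0000)/(64.1376−35.2512) = 0.0000. V = [p*·0.0000 + (1−p*)·0.0000]/1.12 = 0.0000. B = V − Δ·S = 0.0000.
(1,1): S=89.0800. Δ = (V_up−V_dn)/(S_up−S_dn) = (34.9948−0.0000)/(116.6948−64.1376) = 0.6658. V = [p*·34.9948 + (1−p*)·0.0000]/1.12 = 21.1833. B = V − Δ·S = -38.1299.
(0,0): S=68.0000. Δ = (V_up−V_dn)/(S_up−S_dn) = (21.1833−0.0000)/(89.0800−48.9600) = 0.5280. V = [p*·21.1833 + (1−p*)·0.0000]/1.12 = 12.8228. B = V − Δ·S = -23.0811.
Root portfolio cost Δ·68+B reproduces V0=12.8228.

(0,0): Delta=0.5280 Bond=-23.0811
(1,0): Delta=0.0000 Bond=0.0000
(1,1): Delta=0.6658 Bond=-38.1299
V0=12.8228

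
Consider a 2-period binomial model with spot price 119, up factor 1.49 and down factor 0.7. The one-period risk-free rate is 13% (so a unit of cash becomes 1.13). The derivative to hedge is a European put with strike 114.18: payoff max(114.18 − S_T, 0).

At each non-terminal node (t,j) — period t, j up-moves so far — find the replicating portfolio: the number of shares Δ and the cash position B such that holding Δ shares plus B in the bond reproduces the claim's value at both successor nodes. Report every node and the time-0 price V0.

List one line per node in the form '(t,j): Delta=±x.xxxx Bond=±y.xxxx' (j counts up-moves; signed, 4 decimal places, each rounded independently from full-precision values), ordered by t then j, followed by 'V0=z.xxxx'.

No-arbitrage ⇒ martingale measure with p* = (R−d)/(u−d) = 0.5443.
Payoff layer (t=2): V(2,0)=55.8700, V(2,1)=0.0000, V(2,2)=0.0000
Node (1,0) S=83.3000: V=(p*·0.0000+(1−p*)·55.8700)/1.13=22.5307; Δ=(0.0000−55.8700)/(124.1170−58.3100)=-0.8490; B=V−Δ·S=93.2523
Node (1,1) S=177.3100: V=(p*·0.0000+(1−p*)·0.0000)/1.13=0.0000; Δ=(0.0000−0.0000)/(264.1919−124.1170)=0.0000; B=V−Δ·S=0.0000
Node (0,0) S=119.0000: V=(p*·0.0000+(1−p*)·22.5307)/1.13=9.0860; Δ=(0.0000−22.5307)/(177.3100−83.3000)=-0.2397; B=V−Δ·S=37.6059
Root portfolio cost Δ·119+B reproduces V0=9.0860.

(0,0): Delta=-0.2397 Bond=37.6059
(1,0): Delta=-0.8490 Bond=93.2523
(1,1): Delta=0.0000 Bond=0.0000
V0=9.0860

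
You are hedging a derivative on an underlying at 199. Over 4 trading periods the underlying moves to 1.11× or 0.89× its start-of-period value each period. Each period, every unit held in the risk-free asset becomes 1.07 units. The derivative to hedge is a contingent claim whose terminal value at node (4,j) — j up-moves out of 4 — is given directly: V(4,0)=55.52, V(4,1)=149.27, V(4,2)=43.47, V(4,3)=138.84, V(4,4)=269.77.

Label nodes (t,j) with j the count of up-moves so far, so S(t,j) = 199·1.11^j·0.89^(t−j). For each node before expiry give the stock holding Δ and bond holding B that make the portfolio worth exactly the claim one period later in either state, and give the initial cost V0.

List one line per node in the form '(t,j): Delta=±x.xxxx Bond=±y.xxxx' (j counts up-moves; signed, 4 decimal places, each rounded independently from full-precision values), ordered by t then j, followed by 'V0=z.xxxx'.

Under the risk-neutral measure, an up-move has probability p* = (R−d)/(u−d) = 0.8182 and values discount at R = 1.07.
Terminal payoffs: V(4,0)=55.5200, V(4,1)=149.2700, V(4,2)=43.4700, V(4,3)=138.8400, V(4,4)=269.7700
(3,0): S=140.2888. Δ = (V_up−V_dn)/(S_up−S_dn) = (149.2700−55.5200)/(155.7206−124.8571) = 3.0376. V = [p*·149.2700 + (1−p*)·55.5200]/1.07 = 123.5743. B = V − Δ·S = -302.5620.
(3,1): S=174.9670. Δ = (V_up−V_dn)/(S_up−S_dn) = (43.4700−149.2700)/(194.2133−155.7206) = -2.7486. V = [p*·43.4700 + (1−p*)·149.2700]/1.07 = 58.6041. B = V − Δ·S = 539.5132.
(3,2): S=218.2172. Δ = (V_up−V_dn)/(S_up−S_dn) = (138.8400−43.4700)/(242.2211−194.2133) = 1.9866. V = [p*·138.8400 + (1−p*)·43.4700]/1.07 = 113.5514. B = V − Δ·S = -319.9486.
(3,3): S=272.1586. Δ = (V_up−V_dn)/(S_up−S_dn) = (269.7700−138.8400)/(302.0960−242.2211) = 2.1867. V = [p*·269.7700 + (1−p*)·138.8400]/1.07 = 229.8734. B = V − Δ·S = -365.2630.
(2,0): S=157.6279. Δ = (V_up−V_dn)/(S_up−S_dn) = (58.6041−123.5743)/(174.9670−140.2888) = -1.8735. V = [p*·58.6041 + (1−p*)·123.5743]/1.07 = 65.8101. B = V − Δ·S = 361.1295.
(2,1): S=196.5921. Δ = (V_up−V_dn)/(S_up−S_dn) = (113.5514−58.6041)/(218.2172−174.9670) = 1.2705. V = [p*·113.5514 + (1−p*)·58.6041]/1.07 = 96.7860. B = V − Δ·S = -152.9746.
(2,2): S=245.1879. Δ = (V_up−V_dn)/(S_up−S_dn) = (229.8734−113.5514)/(272.1586−218.2172) = 2.1565. V = [p*·229.8734 + (1−p*)·113.5514]/1.07 = 195.0691. B = V − Δ·S = -333.6673.
(1,0): S=177.1100. Δ = (V_up−V_dn)/(S_up−S_dn) = (96.7860−65.8101)/(196.5921−157.6279) = 0.7950. V = [p*·96.7860 + (1−p*)·65.8101]/1.07 = 85.1906. B = V − Δ·S = -55.6085.
(1,1): S=220.8900. Δ = (V_up−V_dn)/(S_up−S_dn) = (195.0691−96.7860)/(245.1879−196.5921) = 2.0225. V = [p*·195.0691 + (1−p*)·96.7860]/1.07 = 165.6070. B = V − Δ·S = -281.1346.
(0,0): S=199.0000. Δ = (V_up−V_dn)/(S_up−S_dn) = (165.6070−85.1906)/(220.8900−177.1100) = 1.8368. V = [p*·165.6070 + (1−p*)·85.1906]/1.07 = 141.1082. B = V − Δ·S = -224.4205.
Check: Δ(0,0)·S0 + B(0,0) = 141.1082 = V0.

(0,0): Delta=1.8368 Bond=-224.4205
(1,0): Delta=0.7950 Bond=-55.6085
(1,1): Delta=2.0225 Bond=-281.1346
(2,0): Delta=-1.8735 Bond=361.1295
(2,1): Delta=1.2705 Bond=-152.9746
(2,2): Delta=2.1565 Bond=-333.6673
(3,0): Delta=3.0376 Bond=-302.5620
(3,1): Delta=-2.7486 Bond=539.5132
(3,2): Delta=1.9866 Bond=-319.9486
(3,3): Delta=2.1867 Bond=-365.2630
V0=141.1082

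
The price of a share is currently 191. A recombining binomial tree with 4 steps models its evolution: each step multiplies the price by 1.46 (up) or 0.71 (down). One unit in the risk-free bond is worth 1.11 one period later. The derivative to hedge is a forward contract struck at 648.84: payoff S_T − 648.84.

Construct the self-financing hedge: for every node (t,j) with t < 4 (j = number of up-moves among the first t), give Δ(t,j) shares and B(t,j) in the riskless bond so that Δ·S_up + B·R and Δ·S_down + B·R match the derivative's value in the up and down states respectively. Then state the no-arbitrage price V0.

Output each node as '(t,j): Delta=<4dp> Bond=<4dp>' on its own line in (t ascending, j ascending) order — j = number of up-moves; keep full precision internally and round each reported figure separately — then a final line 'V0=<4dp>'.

(0,0): Delta=1.0000 Bond=-427.4110
(1,0): Delta=1.0000 Bond=-474.4262
(1,1): Delta=1.0000 Bond=-474.4262
(2,0): Delta=1.0000 Bond=-526.6131
(2,1): Delta=1.0000 Bond=-526.6131
(2,2): Delta=1.0000 Bond=-526.6131
(3,0): Delta=1.0000 Bond=-584.5405
(3,1): Delta=1.0000 Bond=-584.5405
(3,2): Delta=1.0000 Bond=-584.5405
(3,3): Delta=1.0000 Bond=-584.5405
V0=-236.4110

No-arbitrage ⇒ martingale measure with p* = (R−d)/(u−d) = 0.5333.
Terminal values V(4,·): V(4,0)=-600.3037, V(4,1)=-549.0329, V(4,2)=-443.6029, V(4,3)=-226.8032, V(4,4)=219.0102
Node (3,0) S=68.3610: V=(p*·-549.0329+(1−p*)·-600.3037)/1.11=-516.1795; Δ=(-549.0329−-600.3037)/(99.8071−48.5363)=1.0000; B=V−Δ·S=-584.5405
Node (3,1) S=140.5733: V=(p*·-443.6029+(1−p*)·-549.0329)/1.11=-443.9672; Δ=(-443.6029−-549.0329)/(205.2371−99.8071)=1.0000; B=V−Δ·S=-584.5405
Node (3,2) S=289.0663: V=(p*·-226.8032+(1−p*)·-443.6029)/1.11=-295.4743; Δ=(-226.8032−-443.6029)/(422.0368−205.2371)=1.0000; B=V−Δ·S=-584.5405
Node (3,3) S=594.4180: V=(p*·219.0102+(1−p*)·-226.8032)/1.11=9.8774; Δ=(219.0102−-226.8032)/(867.8502−422.0368)=1.0000; B=V−Δ·S=-584.5405
Node (2,0) S=96.2831: V=(p*·-443.9672+(1−p*)·-516.1795)/1.11=-430.3300; Δ=(-443.9672−-516.1795)/(140.5733−68.3610)=1.0000; B=V−Δ·S=-526.6131
Node (2,1) S=197.9906: V=(p*·-295.4743+(1−p*)·-443.9672)/1.11=-328.6225; Δ=(-295.4743−-443.9672)/(289.0663−140.5733)=1.0000; B=V−Δ·S=-526.6131
Node (2,2) S=407.1356: V=(p*·9.8774+(1−p*)·-295.4743)/1.11=-119.4775; Δ=(9.8774−-295.4743)/(594.4180−289.0663)=1.0000; B=V−Δ·S=-526.6131
Node (1,0) S=135.6100: V=(p*·-328.6225+(1−p*)·-430.3300)/1.11=-338.8162; Δ=(-328.6225−-430.3300)/(197.9906−96.2831)=1.0000; B=V−Δ·S=-474.4262
Node (1,1) S=278.8600: V=(p*·-119.4775+(1−p*)·-328.6225)/1.11=-195.5662; Δ=(-119.4775−-328.6225)/(407.1356−197.9906)=1.0000; B=V−Δ·S=-474.4262
Node (0,0) S=191.0000: V=(p*·-195.5662+(1−p*)·-338.8162)/1.11=-236.4110; Δ=(-195.5662−-338.8162)/(278.8600−135.6100)=1.0000; B=V−Δ·S=-427.4110
Self-financing check: at every node Δ·S+B equals the discounted successor values.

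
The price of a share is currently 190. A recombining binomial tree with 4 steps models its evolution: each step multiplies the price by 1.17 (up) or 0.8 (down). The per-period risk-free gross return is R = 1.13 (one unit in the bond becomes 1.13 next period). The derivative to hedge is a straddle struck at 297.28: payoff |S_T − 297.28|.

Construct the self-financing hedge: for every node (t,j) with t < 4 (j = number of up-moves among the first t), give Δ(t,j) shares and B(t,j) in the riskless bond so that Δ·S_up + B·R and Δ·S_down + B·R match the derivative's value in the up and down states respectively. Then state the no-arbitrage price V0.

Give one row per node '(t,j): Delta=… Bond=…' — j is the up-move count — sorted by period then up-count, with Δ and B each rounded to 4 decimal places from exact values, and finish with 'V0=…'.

The replicating-portfolio and risk-neutral prices coincide; use p* = (1.13−0.8)/(1.17−0.8) = 0.8919 for the latter.
Payoff layer (t=4): V(4,0)=219.4560, V(4,1)=183.4624, V(4,2)=130.8218, V(4,3)=53.8348, V(4,4)=58.7586
(3,0): S=97.2800. Δ = (V_up−V_dn)/(S_up−S_dn) = (183.4624−219.4560)/(113.8176−77.8240) = -1.0000. V = [p*·183.4624 + (1−p*)·219.4560]/1.13 = 165.7996. B = V − Δ·S = 263.0796.
(3,1): S=142.2720. Δ = (V_up−V_dn)/(S_up−S_dn) = (130.8218−183.4624)/(166.4582−113.8176) = -1.0000. V = [p*·130.8218 + (1−p*)·183.4624]/1.13 = 120.8076. B = V − Δ·S = 263.0796.
(3,2): S=208.0728. Δ = (V_up−V_dn)/(S_up−S_dn) = (53.8348−130.8218)/(243.4452−166.4582) = -1.0000. V = [p*·53.8348 + (1−p*)·130.8218]/1.13 = 55.0068. B = V − Δ·S = 263.0796.
(3,3): S=304.3065. Δ = (V_up−V_dn)/(S_up−S_dn) = (58.7586−53.8348)/(356.0386−243.4452) = 0.0437. V = [p*·58.7586 + (1−p*)·53.8348]/1.13 = 51.5277. B = V − Δ·S = 38.2203.
(2,0): S=121.6000. Δ = (V_up−V_dn)/(S_up−S_dn) = (120.8076−165.7996)/(142.2720−97.2800) = -1.0000. V = [p*·120.8076 + (1−p*)·165.7996]/1.13 = 111.2138. B = V − Δ·S = 232.8138.
(2,1): S=177.8400. Δ = (V_up−V_dn)/(S_up−S_dn) = (55.0068−120.8076)/(208.0728−142.2720) = -1.0000. V = [p*·55.0068 + (1−p*)·120.8076]/1.13 = 54.9738. B = V − Δ·S = 232.8138.
(2,2): S=260.0910. Δ = (V_up−V_dn)/(S_up−S_dn) = (51.5277−55.0068)/(304.3065−208.0728) = -0.0362. V = [p*·51.5277 + (1−p*)·55.0068]/1.13 = 45.9326. B = V − Δ·S = 55.3357.
(1,0): S=152.0000. Δ = (V_up−V_dn)/(S_up−S_dn) = (54.9738−111.2138)/(177.8400−121.6000) = -1.0000. V = [p*·54.9738 + (1−p*)·111.2138]/1.13 = 54.0300. B = V − Δ·S = 206.0300.
(1,1): S=222.3000. Δ = (V_up−V_dn)/(S_up−S_dn) = (45.9326−54.9738)/(260.0910−177.8400) = -0.1099. V = [p*·45.9326 + (1−p*)·54.9738]/1.13 = 41.5133. B = V − Δ·S = 65.9492.
(0,0): S=190.0000. Δ = (V_up−V_dn)/(S_up−S_dn) = (41.5133−54.0300)/(222.3000−152.0000) = -0.1780. V = [p*·41.5133 + (1−p*)·54.0300]/1.13 = 37.9349. B = V − Δ·S = 71.7637.
Root portfolio cost Δ·190+B reproduces V0=37.9349.

(0,0): Delta=-0.1780 Bond=71.7637
(1,0): Delta=-1.0000 Bond=206.0300
(1,1): Delta=-0.1099 Bond=65.9492
(2,0): Delta=-1.0000 Bond=232.8138
(2,1): Delta=-1.0000 Bond=232.8138
(2,2): Delta=-0.0362 Bond=55.3357
(3,0): Delta=-1.0000 Bond=263.0796
(3,1): Delta=-1.0000 Bond=263.0796
(3,2): Delta=-1.0000 Bond=263.0796
(3,3): Delta=0.0437 Bond=38.2203
V0=37.9349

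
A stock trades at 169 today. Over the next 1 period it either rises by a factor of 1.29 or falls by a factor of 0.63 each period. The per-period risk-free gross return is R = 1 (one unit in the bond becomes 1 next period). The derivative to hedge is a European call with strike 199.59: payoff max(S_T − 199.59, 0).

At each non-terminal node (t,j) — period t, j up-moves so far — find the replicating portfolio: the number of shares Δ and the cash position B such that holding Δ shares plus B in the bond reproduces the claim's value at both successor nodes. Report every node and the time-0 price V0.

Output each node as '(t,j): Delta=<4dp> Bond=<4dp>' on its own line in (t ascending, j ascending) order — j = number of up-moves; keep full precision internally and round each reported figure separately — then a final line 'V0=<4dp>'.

(0,0): Delta=0.1651 Bond=-17.5827
V0=10.3264

Risk-neutral probability p* = (R−d)/(u−d) = (1−0.63)/(1.29−0.63) = 0.5606.
Terminal payoffs: V(1,0)=0.0000, V(1,1)=18.4200
(0,0): S=169.0000. Δ = (V_up−V_dn)/(S_up−S_dn) = (18.4200−0.0000)/(218.0100−106.4700) = 0.1651. V = [p*·18.4200 + (1−p*)·0.0000]/1 = 10.3264. B = V − Δ·S = -17.5827.
Each (Δ,B) replicates both successor values, so the strategy is self-financing and V0 is arbitrage-free.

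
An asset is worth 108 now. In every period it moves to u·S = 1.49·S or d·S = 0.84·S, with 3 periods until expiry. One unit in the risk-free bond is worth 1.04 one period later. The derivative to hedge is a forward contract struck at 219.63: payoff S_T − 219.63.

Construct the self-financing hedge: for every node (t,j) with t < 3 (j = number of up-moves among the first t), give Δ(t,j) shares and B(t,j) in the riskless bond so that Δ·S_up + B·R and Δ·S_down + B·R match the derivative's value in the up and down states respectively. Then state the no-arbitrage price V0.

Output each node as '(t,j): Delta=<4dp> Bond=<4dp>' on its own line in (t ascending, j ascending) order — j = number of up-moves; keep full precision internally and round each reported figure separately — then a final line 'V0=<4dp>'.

The replicating-portfolio and risk-neutral prices coincide; use p* = (1.04−0.84)/(1.49−0.84) = 0.3077 for the latter.
At expiry t=3: V(3,0)=-155.6180, V(3,1)=-106.0848, V(3,2)=-18.2225, V(3,3)=137.6285
  t=2,j=0: stock 76.2048 → up 113.5452 (V=-106.0848), down 64.0120 (V=-155.6180). Price -134.9779; hedge Δ=1.0000, bond B=-211.1827.
  t=2,j=1: stock 135.1728 → up 201.4075 (V=-18.2225), down 113.5452 (V=-106.0848). Price -76.0099; hedge Δ=1.0000, bond B=-211.1827.
  t=2,j=2: stock 239.7708 → up 357.2585 (V=137.6285), down 201.4075 (V=-18.2225). Price 28.5881; hedge Δ=1.0000, bond B=-211.1827.
  t=1,j=0: stock 90.7200 → up 135.1728 (V=-76.0099), down 76.2048 (V=-134.9779). Price -112.3403; hedge Δ=1.0000, bond B=-203.0603.
  t=1,j=1: stock 160.9200 → up 239.7708 (V=28.5881), down 135.1728 (V=-76.0099). Price -42.1403; hedge Δ=1.0000, bond B=-203.0603.
  t=0,j=0: stock 108.0000 → up 160.9200 (V=-42.1403), down 90.7200 (V=-112.3403). Price -87.2503; hedge Δ=1.0000, bond B=-195.2503.
Self-financing check: at every node Δ·S+B equals the discounted successor values.

(0,0): Delta=1.0000 Bond=-195.2503
(1,0): Delta=1.0000 Bond=-203.0603
(1,1): Delta=1.0000 Bond=-203.0603
(2,0): Delta=1.0000 Bond=-211.1827
(2,1): Delta=1.0000 Bond=-211.1827
(2,2): Delta=1.0000 Bond=-211.1827
V0=-87.2503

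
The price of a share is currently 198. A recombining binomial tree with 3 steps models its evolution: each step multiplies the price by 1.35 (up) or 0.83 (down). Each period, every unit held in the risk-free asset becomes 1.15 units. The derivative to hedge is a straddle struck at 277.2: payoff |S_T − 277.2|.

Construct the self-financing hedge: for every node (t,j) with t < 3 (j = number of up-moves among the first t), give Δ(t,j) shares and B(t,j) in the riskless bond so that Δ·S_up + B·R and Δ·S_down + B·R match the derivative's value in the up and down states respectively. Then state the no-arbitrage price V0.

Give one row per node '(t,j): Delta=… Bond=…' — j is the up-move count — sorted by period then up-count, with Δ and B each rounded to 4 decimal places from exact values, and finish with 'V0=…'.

(0,0): Delta=0.1989 Bond=22.0508
(1,0): Delta=-0.7206 Bond=176.4633
(1,1): Delta=0.5522 Bond=-69.0822
(2,0): Delta=-1.0000 Bond=241.0435
(2,1): Delta=-0.6132 Bond=179.1137
(2,2): Delta=1.0000 Bond=-241.0435
V0=61.4259

Risk-neutral probability p* = (R−d)/(u−d) = (1.15−0.83)/(1.35−0.83) = 0.6154.
At expiry t=3: V(3,0)=163.9862, V(3,1)=93.0570, V(3,2)=22.3097, V(3,3)=209.9543
Node (2,0) S=136.4022: V=(p*·93.0570+(1−p*)·163.9862)/1.15=104.6413; Δ=(93.0570−163.9862)/(184.1430−113.2138)=-1.0000; B=V−Δ·S=241.0435
Node (2,1) S=221.8590: V=(p*·22.3097+(1−p*)·93.0570)/1.15=43.0610; Δ=(22.3097−93.0570)/(299.5097−184.1430)=-0.6132; B=V−Δ·S=179.1137
Node (2,2) S=360.8550: V=(p*·209.9543+(1−p*)·22.3097)/1.15=119.8115; Δ=(209.9543−22.3097)/(487.1543−299.5097)=1.0000; B=V−Δ·S=-241.0435
Node (1,0) S=164.3400: V=(p*·43.0610+(1−p*)·104.6413)/1.15=58.0398; Δ=(43.0610−104.6413)/(221.8590−136.4022)=-0.7206; B=V−Δ·S=176.4633
Node (1,1) S=267.3000: V=(p*·119.8115+(1−p*)·43.0610)/1.15=78.5149; Δ=(119.8115−43.0610)/(360.8550−221.8590)=0.5522; B=V−Δ·S=-69.0822
Node (0,0) S=198.0000: V=(p*·78.5149+(1−p*)·58.0398)/1.15=61.4259; Δ=(78.5149−58.0398)/(267.3000−164.3400)=0.1989; B=V−Δ·S=22.0508
Self-financing check: at every node Δ·S+B equals the discounted successor values.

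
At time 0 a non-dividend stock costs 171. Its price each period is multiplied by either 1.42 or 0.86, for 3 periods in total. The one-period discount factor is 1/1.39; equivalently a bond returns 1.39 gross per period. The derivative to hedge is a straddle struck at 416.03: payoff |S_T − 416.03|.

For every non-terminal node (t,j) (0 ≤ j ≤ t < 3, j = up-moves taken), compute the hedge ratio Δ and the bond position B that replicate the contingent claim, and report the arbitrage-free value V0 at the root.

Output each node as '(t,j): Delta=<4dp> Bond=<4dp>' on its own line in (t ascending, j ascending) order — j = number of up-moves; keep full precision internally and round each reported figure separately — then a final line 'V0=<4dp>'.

Risk-neutral probability p* = (R−d)/(u−d) = (1.39−0.86)/(1.42−0.86) = 0.9464.
Payoff layer (t=3): V(3,0)=307.2644, V(3,1)=236.4403, V(3,2)=119.4982, V(3,3)=73.5922
(2,0): S=126.4716. Δ = (V_up−V_dn)/(S_up−S_dn) = (236.4403−307.2644)/(179.5897−108.7656) = -1.0000. V = [p*·236.4403 + (1−p*)·307.2644]/1.39 = 172.8306. B = V − Δ·S = 299.3022.
(2,1): S=208.8252. Δ = (V_up−V_dn)/(S_up−S_dn) = (119.4982−236.4403)/(296.5318−179.5897) = -1.0000. V = [p*·119.4982 + (1−p*)·236.4403]/1.39 = 90.4770. B = V − Δ·S = 299.3022.
(2,2): S=344.8044. Δ = (V_up−V_dn)/(S_up−S_dn) = (73.5922−119.4982)/(489.6222−296.5318) = -0.2377. V = [p*·73.5922 + (1−p*)·119.4982]/1.39 = 54.7133. B = V − Δ·S = 136.6882.
(1,0): S=147.0600. Δ = (V_up−V_dn)/(S_up−S_dn) = (90.4770−172.8306)/(208.8252−126.4716) = -1.0000. V = [p*·90.4770 + (1−p*)·172.8306]/1.39 = 68.2653. B = V − Δ·S = 215.3253.
(1,1): S=242.8200. Δ = (V_up−V_dn)/(S_up−S_dn) = (54.7133−90.4770)/(344.8044−208.8252) = -0.2630. V = [p*·54.7133 + (1−p*)·90.4770]/1.39 = 40.7404. B = V − Δ·S = 104.6041.
(0,0): S=171.0000. Δ = (V_up−V_dn)/(S_up−S_dn) = (40.7404−68.2653)/(242.8200−147.0600) = -0.2874. V = [p*·40.7404 + (1−p*)·68.2653]/1.39 = 30.3705. B = V − Δ·S = 79.5220.
Root portfolio cost Δ·171+B reproduces V0=30.3705.

(0,0): Delta=-0.2874 Bond=79.5220
(1,0): Delta=-1.0000 Bond=215.3253
(1,1): Delta=-0.2630 Bond=104.6041
(2,0): Delta=-1.0000 Bond=299.3022
(2,1): Delta=-1.0000 Bond=299.3022
(2,2): Delta=-0.2377 Bond=136.6882
V0=30.3705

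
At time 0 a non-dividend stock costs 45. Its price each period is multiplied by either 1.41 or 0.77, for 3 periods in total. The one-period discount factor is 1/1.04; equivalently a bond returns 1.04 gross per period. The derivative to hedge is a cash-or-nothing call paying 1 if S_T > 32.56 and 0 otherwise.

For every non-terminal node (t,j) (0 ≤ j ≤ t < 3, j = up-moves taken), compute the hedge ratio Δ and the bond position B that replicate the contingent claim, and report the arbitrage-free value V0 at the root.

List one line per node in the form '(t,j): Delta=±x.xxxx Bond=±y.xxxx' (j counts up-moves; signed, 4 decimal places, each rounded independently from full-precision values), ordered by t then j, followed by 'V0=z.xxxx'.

(0,0): Delta=0.0107 Bond=0.2344
(1,0): Delta=0.0251 Bond=-0.2530
(1,1): Delta=0.0000 Bond=0.9246
(2,0): Delta=0.0586 Bond=-1.1569
(2,1): Delta=0.0000 Bond=0.9615
(2,2): Delta=0.0000 Bond=0.9615
V0=0.7172

Under the risk-neutral measure, an up-move has probability p* = (R−d)/(u−d) = 0.4219 and values discount at R = 1.04.
Terminal payoffs: V(3,0)=0.0000, V(3,1)=1.0000, V(3,2)=1.0000, V(3,3)=1.0000
(2,0): S=26.6805. Δ = (V_up−V_dn)/(S_up−S_dn) = (1.0000−0.0000)/(37.6195−20.5440) = 0.0586. V = [p*·1.0000 + (1−p*)·0.0000]/1.04 = 0.4056. B = V − Δ·S = -1.1569.
(2,1): S=48.8565. Δ = (V_up−V_dn)/(S_up−S_dn) = (1.0000−1.0000)/(68.8877−37.6195) = 0.0000. V = [p*·1.0000 + (1−p*)·1.0000]/1.04 = 0.9615. B = V − Δ·S = 0.9615.
(2,2): S=89.4645. Δ = (V_up−V_dn)/(S_up−S_dn) = (1.0000−1.0000)/(126.1449−68.8877) = 0.0000. V = [p*·1.0000 + (1−p*)·1.0000]/1.04 = 0.9615. B = V − Δ·S = 0.9615.
(1,0): S=34.6500. Δ = (V_up−V_dn)/(S_up−S_dn) = (0.9615−0.4056)/(48.8565−26.6805) = 0.0251. V = [p*·0.9615 + (1−p*)·0.4056]/1.04 = 0.6155. B = V − Δ·S = -0.2530.
(1,1): S=63.4500. Δ = (V_up−V_dn)/(S_up−S_dn) = (0.9615−0.9615)/(89.4645−48.8565) = 0.0000. V = [p*·0.9615 + (1−p*)·0.9615]/1.04 = 0.9246. B = V − Δ·S = 0.9246.
(0,0): S=45.0000. Δ = (V_up−V_dn)/(S_up−S_dn) = (0.9246−0.6155)/(63.4500−34.6500) = 0.0107. V = [p*·0.9246 + (1−p*)·0.6155]/1.04 = 0.7172. B = V − Δ·S = 0.2344.
Check: Δ(0,0)·S0 + B(0,0) = 0.7172 = V0.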